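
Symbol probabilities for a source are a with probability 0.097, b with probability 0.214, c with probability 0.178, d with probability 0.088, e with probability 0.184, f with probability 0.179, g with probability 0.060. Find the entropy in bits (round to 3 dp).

2.691 bits

H = −Σ pᵢ log₂ pᵢ.
−0.097·log₂(0.097) = 0.3265
−0.214·log₂(0.214) = 0.4760
−0.178·log₂(0.178) = 0.4432
−0.088·log₂(0.088) = 0.3086
−0.184·log₂(0.184) = 0.4494
−0.179·log₂(0.179) = 0.4443
−0.060·log₂(0.060) = 0.2435
Sum ≈ 2.6915 → 2.691 bits.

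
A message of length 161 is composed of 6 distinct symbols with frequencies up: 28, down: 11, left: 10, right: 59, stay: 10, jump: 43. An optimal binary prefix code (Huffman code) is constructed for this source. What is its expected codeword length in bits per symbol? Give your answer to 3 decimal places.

Probabilities are the counts divided by 161.
Repeatedly combine the two least-probable nodes; the expected code length is the sum of the merged weights.
merge 10/161 + 10/161 → 20/161
merge 11/161 + 20/161 → 31/161
merge 4/23 + 31/161 → 59/161
merge 43/161 + 59/161 → 102/161
merge 59/161 + 102/161 → 1
L = 20/161 + 31/161 + 59/161 + 102/161 + 1 = 373/161 ≈ 2.317 bits/symbol.

2.317 bits/symbol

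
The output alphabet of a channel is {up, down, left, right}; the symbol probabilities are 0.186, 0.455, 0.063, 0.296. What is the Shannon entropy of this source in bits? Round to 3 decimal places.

H = −Σ pᵢ log₂ pᵢ.
−0.186·log₂(0.186) = 0.4514
−0.455·log₂(0.455) = 0.5169
−0.063·log₂(0.063) = 0.2513
−0.296·log₂(0.296) = 0.5199
Sum ≈ 1.7394 → 1.739 bits.

1.739 bits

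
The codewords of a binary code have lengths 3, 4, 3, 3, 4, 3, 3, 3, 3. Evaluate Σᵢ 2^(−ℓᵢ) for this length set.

1

With common denominator 2^4 = 16: Σ 2^(−ℓᵢ) = 2/16 + 1/16 + 2/16 + 2/16 + 1/16 + 2/16 + 2/16 + 2/16 + 2/16 = 16/16 = 1.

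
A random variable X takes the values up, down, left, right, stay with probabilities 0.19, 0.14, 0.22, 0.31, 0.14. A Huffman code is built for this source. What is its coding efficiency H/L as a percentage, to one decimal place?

Entropy H = −Σ p log₂ p ≈ 2.2538 bits.
Huffman merges: 7/50+7/50→7/25; 19/100+11/50→41/100; 7/25+31/100→59/100; 41/100+59/100→1. L = 57/25 ≈ 2.2800.
Efficiency = H/L = 2.2538/2.2800 = 98.9%.

98.9%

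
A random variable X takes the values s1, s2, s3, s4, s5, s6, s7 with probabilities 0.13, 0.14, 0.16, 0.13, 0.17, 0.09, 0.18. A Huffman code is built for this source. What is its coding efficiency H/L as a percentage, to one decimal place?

Entropy H = −Σ p log₂ p ≈ 2.7780 bits.
Huffman merges: 9/100+13/100→11/50; 13/100+7/50→27/100; 4/25+17/100→33/100; 9/50+11/50→2/5; 27/100+33/100→3/5; 2/5+3/5→1. L = 141/50 ≈ 2.8200.
Efficiency = H/L = 2.7780/2.8200 = 98.5%.

98.5%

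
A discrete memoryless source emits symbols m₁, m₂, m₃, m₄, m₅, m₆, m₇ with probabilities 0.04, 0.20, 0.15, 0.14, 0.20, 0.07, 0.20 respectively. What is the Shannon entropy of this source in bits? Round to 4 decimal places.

2.6551 bits

H = −Σ pᵢ log₂ pᵢ.
−0.04·log₂(0.04) = 0.1858
−0.20·log₂(0.20) = 0.4644
−0.15·log₂(0.15) = 0.4105
−0.14·log₂(0.14) = 0.3971
−0.20·log₂(0.20) = 0.4644
−0.07·log₂(0.07) = 0.2686
−0.20·log₂(0.20) = 0.4644
Sum ≈ 2.6551 → 2.6551 bits.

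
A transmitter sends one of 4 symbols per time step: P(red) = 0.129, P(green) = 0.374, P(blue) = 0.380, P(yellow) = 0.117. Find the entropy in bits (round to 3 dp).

H = −Σ pᵢ log₂ pᵢ.
−0.129·log₂(0.129) = 0.3811
−0.374·log₂(0.374) = 0.5307
−0.380·log₂(0.380) = 0.5305
−0.117·log₂(0.117) = 0.3622
Sum ≈ 1.8044 → 1.804 bits.

1.804 bits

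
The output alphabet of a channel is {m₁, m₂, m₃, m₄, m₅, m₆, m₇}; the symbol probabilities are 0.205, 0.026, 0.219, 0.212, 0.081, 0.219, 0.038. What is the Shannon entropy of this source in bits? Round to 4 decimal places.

H = −Σ pᵢ log₂ pᵢ.
−0.205·log₂(0.205) = 0.4687
−0.026·log₂(0.026) = 0.1369
−0.219·log₂(0.219) = 0.4798
−0.212·log₂(0.212) = 0.4744
−0.081·log₂(0.081) = 0.2937
−0.219·log₂(0.219) = 0.4798
−0.038·log₂(0.038) = 0.1793
Sum ≈ 2.5127 → 2.5127 bits.

2.5127 bits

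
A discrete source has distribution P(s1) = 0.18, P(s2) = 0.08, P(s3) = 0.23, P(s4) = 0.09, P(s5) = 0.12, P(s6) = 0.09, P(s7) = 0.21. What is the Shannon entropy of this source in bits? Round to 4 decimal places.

2.6897 bits

H = −Σ pᵢ log₂ pᵢ.
−0.18·log₂(0.18) = 0.4453
−0.08·log₂(0.08) = 0.2915
−0.23·log₂(0.23) = 0.4877
−0.09·log₂(0.09) = 0.3127
−0.12·log₂(0.12) = 0.3671
−0.09·log₂(0.09) = 0.3127
−0.21·log₂(0.21) = 0.4728
Sum ≈ 2.6897 → 2.6897 bits.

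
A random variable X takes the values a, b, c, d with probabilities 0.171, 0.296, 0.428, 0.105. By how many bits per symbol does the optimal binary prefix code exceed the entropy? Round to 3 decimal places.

Entropy H = −Σ p log₂ p ≈ 1.8210 bits.
Huffman merges: 21/200+171/1000→69/250; 69/250+37/125→143/250; 107/250+143/250→1. L = 231/125 ≈ 1.8480.
L − H = 1.8480 − 1.8210 = 0.027 bits.

0.027 bits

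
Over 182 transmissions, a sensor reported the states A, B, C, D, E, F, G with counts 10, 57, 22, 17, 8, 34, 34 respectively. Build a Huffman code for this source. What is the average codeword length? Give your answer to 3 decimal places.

2.599 bits/symbol

Probabilities are the counts divided by 182.
Repeatedly combine the two least-probable nodes; the expected code length is the sum of the merged weights.
merge 4/91 + 5/91 → 9/91
merge 17/182 + 9/91 → 5/26
merge 11/91 + 17/91 → 4/13
merge 17/91 + 5/26 → 69/182
merge 4/13 + 57/182 → 113/182
merge 69/182 + 113/182 → 1
L = 9/91 + 5/26 + 4/13 + 69/182 + 113/182 + 1 = 473/182 ≈ 2.599 bits/symbol.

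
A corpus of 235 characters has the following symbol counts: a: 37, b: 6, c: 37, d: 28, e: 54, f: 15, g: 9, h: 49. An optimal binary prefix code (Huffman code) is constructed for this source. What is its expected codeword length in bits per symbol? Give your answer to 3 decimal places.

2.753 bits/symbol

Probabilities are the counts divided by 235.
Repeatedly combine the two least-probable nodes; the expected code length is the sum of the merged weights.
merge 6/235 + 9/235 → 3/47
merge 3/47 + 3/47 → 6/47
merge 28/235 + 6/47 → 58/235
merge 37/235 + 37/235 → 74/235
merge 49/235 + 54/235 → 103/235
merge 58/235 + 74/235 → 132/235
merge 103/235 + 132/235 → 1
L = 3/47 + 6/47 + 58/235 + 74/235 + 103/235 + 132/235 + 1 = 647/235 ≈ 2.753 bits/symbol.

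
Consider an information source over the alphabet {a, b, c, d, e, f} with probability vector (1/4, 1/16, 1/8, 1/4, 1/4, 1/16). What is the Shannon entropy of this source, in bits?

Each probability is a power of 1/2, so log₂(1/p) is an integer.
H = Σ p·log₂(1/p) = 1/4·2 + 1/16·4 + 1/8·3 + 1/4·2 + 1/4·2 + 1/16·4 = 2.375 bits.

2.375 bits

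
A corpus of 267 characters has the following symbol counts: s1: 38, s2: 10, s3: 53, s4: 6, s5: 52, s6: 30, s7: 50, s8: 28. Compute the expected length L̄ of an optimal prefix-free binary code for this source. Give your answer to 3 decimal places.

Probabilities are the counts divided by 267.
Repeatedly combine the two least-probable nodes; the expected code length is the sum of the merged weights.
merge 2/89 + 10/267 → 16/267
merge 16/267 + 28/267 → 44/267
merge 10/89 + 38/267 → 68/267
merge 44/267 + 50/267 → 94/267
merge 52/267 + 53/267 → 35/89
merge 68/267 + 94/267 → 54/89
merge 35/89 + 54/89 → 1
L = 16/267 + 44/267 + 68/267 + 94/267 + 35/89 + 54/89 + 1 = 252/89 ≈ 2.831 bits/symbol.

2.831 bits/symbol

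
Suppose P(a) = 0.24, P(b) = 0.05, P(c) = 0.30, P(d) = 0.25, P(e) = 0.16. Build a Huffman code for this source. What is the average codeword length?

Repeatedly combine the two least-probable nodes; the expected code length is the sum of the merged weights.
merge 1/20 + 4/25 → 21/100
merge 21/100 + 6/25 → 9/20
merge 1/4 + 3/10 → 11/20
merge 9/20 + 11/20 → 1
L = 21/100 + 9/20 + 11/20 + 1 = 221/100 = 2.21 bits/symbol.

2.21 bits/symbol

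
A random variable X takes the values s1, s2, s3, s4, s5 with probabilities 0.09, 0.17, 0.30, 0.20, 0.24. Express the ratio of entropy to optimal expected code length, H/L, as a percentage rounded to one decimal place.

Entropy H = −Σ p log₂ p ≈ 2.2269 bits.
Huffman merges: 9/100+17/100→13/50; 1/5+6/25→11/25; 13/50+3/10→14/25; 11/25+14/25→1. L = 113/50 ≈ 2.2600.
Efficiency = H/L = 2.2269/2.2600 = 98.5%.

98.5%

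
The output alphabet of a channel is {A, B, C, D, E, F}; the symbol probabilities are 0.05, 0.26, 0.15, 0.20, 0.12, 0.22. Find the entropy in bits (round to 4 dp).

2.4440 bits

H = −Σ pᵢ log₂ pᵢ.
−0.05·log₂(0.05) = 0.2161
−0.26·log₂(0.26) = 0.5053
−0.15·log₂(0.15) = 0.4105
−0.20·log₂(0.20) = 0.4644
−0.12·log₂(0.12) = 0.3671
−0.22·log₂(0.22) = 0.4806
Sum ≈ 2.4440 → 2.4440 bits.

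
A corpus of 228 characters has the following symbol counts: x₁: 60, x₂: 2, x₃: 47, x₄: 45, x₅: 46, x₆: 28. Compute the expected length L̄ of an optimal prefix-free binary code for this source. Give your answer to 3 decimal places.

Probabilities are the counts divided by 228.
Repeatedly combine the two least-probable nodes; the expected code length is the sum of the merged weights.
merge 1/114 + 7/57 → 5/38
merge 5/38 + 15/76 → 25/76
merge 23/114 + 47/228 → 31/76
merge 5/19 + 25/76 → 45/76
merge 31/76 + 45/76 → 1
L = 5/38 + 25/76 + 31/76 + 45/76 + 1 = 187/76 ≈ 2.461 bits/symbol.

2.461 bits/symbol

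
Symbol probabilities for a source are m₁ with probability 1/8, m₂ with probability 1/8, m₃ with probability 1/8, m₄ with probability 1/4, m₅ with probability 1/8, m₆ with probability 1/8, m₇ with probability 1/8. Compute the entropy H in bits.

2.75 bits

Each probability is a power of 1/2, so log₂(1/p) is an integer.
H = Σ p·log₂(1/p) = 1/8·3 + 1/8·3 + 1/8·3 + 1/4·2 + 1/8·3 + 1/8·3 + 1/8·3 = 2.75 bits.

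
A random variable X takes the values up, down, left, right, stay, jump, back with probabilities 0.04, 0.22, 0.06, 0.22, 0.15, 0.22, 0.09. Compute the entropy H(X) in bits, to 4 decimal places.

2.5942 bits

H = −Σ pᵢ log₂ pᵢ.
−0.04·log₂(0.04) = 0.1858
−0.22·log₂(0.22) = 0.4806
−0.06·log₂(0.06) = 0.2435
−0.22·log₂(0.22) = 0.4806
−0.15·log₂(0.15) = 0.4105
−0.22·log₂(0.22) = 0.4806
−0.09·log₂(0.09) = 0.3127
Sum ≈ 2.5942 → 2.5942 bits.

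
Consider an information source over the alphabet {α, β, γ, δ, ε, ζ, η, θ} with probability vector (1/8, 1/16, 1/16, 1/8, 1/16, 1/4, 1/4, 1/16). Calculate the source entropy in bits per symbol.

2.75 bits

Each probability is a power of 1/2, so log₂(1/p) is an integer.
H = Σ p·log₂(1/p) = 1/8·3 + 1/16·4 + 1/16·4 + 1/8·3 + 1/16·4 + 1/4·2 + 1/4·2 + 1/16·4 = 2.75 bits.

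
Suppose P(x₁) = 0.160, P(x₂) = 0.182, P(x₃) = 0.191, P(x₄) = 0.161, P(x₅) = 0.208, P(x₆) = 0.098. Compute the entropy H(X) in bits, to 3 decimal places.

2.550 bits

H = −Σ pᵢ log₂ pᵢ.
−0.160·log₂(0.160) = 0.4230
−0.182·log₂(0.182) = 0.4474
−0.191·log₂(0.191) = 0.4562
−0.161·log₂(0.161) = 0.4242
−0.208·log₂(0.208) = 0.4712
−0.098·log₂(0.098) = 0.3284
Sum ≈ 2.5504 → 2.550 bits.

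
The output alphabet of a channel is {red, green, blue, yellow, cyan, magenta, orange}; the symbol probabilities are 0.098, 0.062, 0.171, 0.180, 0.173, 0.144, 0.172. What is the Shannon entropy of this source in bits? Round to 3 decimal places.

H = −Σ pᵢ log₂ pᵢ.
−0.098·log₂(0.098) = 0.3284
−0.062·log₂(0.062) = 0.2487
−0.171·log₂(0.171) = 0.4357
−0.180·log₂(0.180) = 0.4453
−0.173·log₂(0.173) = 0.4379
−0.144·log₂(0.144) = 0.4026
−0.172·log₂(0.172) = 0.4368
Sum ≈ 2.7354 → 2.735 bits.

2.735 bits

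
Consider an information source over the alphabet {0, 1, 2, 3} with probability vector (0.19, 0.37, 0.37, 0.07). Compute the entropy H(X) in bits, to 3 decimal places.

1.785 bits

H = −Σ pᵢ log₂ pᵢ.
−0.19·log₂(0.19) = 0.4552
−0.37·log₂(0.37) = 0.5307
−0.37·log₂(0.37) = 0.5307
−0.07·log₂(0.07) = 0.2686
Sum ≈ 1.7852 → 1.785 bits.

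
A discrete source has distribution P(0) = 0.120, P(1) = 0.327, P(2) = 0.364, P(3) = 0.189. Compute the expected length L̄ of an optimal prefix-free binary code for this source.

Repeatedly combine the two least-probable nodes; the expected code length is the sum of the merged weights.
merge 3/25 + 189/1000 → 309/1000
merge 309/1000 + 327/1000 → 159/250
merge 91/250 + 159/250 → 1
L = 309/1000 + 159/250 + 1 = 389/200 = 1.945 bits/symbol.

1.945 bits/symbol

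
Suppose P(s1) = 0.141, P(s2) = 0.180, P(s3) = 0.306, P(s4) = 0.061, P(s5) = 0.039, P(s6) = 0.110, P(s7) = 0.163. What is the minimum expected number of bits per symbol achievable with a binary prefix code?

Repeatedly combine the two least-probable nodes; the expected code length is the sum of the merged weights.
merge 39/1000 + 61/1000 → 1/10
merge 1/10 + 11/100 → 21/100
merge 141/1000 + 163/1000 → 38/125
merge 9/50 + 21/100 → 39/100
merge 38/125 + 153/500 → 61/100
merge 39/100 + 61/100 → 1
L = 1/10 + 21/100 + 38/125 + 39/100 + 61/100 + 1 = 1307/500 = 2.614 bits/symbol.

2.614 bits/symbol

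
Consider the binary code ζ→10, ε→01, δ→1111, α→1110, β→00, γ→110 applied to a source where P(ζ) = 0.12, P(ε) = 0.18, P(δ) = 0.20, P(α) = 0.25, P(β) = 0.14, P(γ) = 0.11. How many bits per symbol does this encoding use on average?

L̄ = Σ pᵢ·ℓᵢ = 0.12·2 + 0.18·2 + 0.20·4 + 0.25·4 + 0.14·2 + 0.11·3 = 3.01 bits/symbol.

3.01 bits/symbol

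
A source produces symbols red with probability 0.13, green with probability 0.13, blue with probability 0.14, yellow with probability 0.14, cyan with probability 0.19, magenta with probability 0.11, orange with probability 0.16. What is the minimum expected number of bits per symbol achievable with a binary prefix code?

Repeatedly combine the two least-probable nodes; the expected code length is the sum of the merged weights.
merge 11/100 + 13/100 → 6/25
merge 13/100 + 7/50 → 27/100
merge 7/50 + 4/25 → 3/10
merge 19/100 + 6/25 → 43/100
merge 27/100 + 3/10 → 57/100
merge 43/100 + 57/100 → 1
L = 6/25 + 27/100 + 3/10 + 43/100 + 57/100 + 1 = 281/100 = 2.81 bits/symbol.

2.81 bits/symbol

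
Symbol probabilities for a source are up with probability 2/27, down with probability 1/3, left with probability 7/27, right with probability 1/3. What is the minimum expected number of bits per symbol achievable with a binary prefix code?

2 bits/symbol

Repeatedly combine the two least-probable nodes; the expected code length is the sum of the merged weights.
merge 2/27 + 7/27 → 1/3
merge 1/3 + 1/3 → 2/3
merge 1/3 + 2/3 → 1
L = 1/3 + 2/3 + 1 = 2 bits/symbol.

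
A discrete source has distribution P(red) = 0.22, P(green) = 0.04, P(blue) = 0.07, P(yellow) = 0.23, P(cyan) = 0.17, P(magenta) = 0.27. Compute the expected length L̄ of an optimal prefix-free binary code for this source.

Repeatedly combine the two least-probable nodes; the expected code length is the sum of the merged weights.
merge 1/25 + 7/100 → 11/100
merge 11/100 + 17/100 → 7/25
merge 11/50 + 23/100 → 9/20
merge 27/100 + 7/25 → 11/20
merge 9/20 + 11/20 → 1
L = 11/100 + 7/25 + 9/20 + 11/20 + 1 = 239/100 = 2.39 bits/symbol.

2.39 bits/symbol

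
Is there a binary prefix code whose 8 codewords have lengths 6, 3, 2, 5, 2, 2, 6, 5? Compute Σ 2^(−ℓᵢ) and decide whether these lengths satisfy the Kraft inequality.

0.96875; yes

With common denominator 2^6 = 64: Σ 2^(−ℓᵢ) = 1/64 + 8/64 + 16/64 + 2/64 + 16/64 + 16/64 + 1/64 + 2/64 = 62/64 = 0.96875.
Kraft's inequality requires Σ ≤ 1; here Σ = 0.96875 ≤ 1, so such a prefix code exists.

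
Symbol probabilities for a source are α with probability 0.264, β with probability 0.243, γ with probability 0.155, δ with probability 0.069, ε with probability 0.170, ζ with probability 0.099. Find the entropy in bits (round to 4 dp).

2.4511 bits

H = −Σ pᵢ log₂ pᵢ.
−0.264·log₂(0.264) = 0.5072
−0.243·log₂(0.243) = 0.4960
−0.155·log₂(0.155) = 0.4169
−0.069·log₂(0.069) = 0.2662
−0.170·log₂(0.170) = 0.4346
−0.099·log₂(0.099) = 0.3303
Sum ≈ 2.4511 → 2.4511 bits.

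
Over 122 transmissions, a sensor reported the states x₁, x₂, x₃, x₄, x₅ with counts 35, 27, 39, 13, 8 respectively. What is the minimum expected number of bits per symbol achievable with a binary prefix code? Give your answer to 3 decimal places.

2.172 bits/symbol

Probabilities are the counts divided by 122.
Repeatedly combine the two least-probable nodes; the expected code length is the sum of the merged weights.
merge 4/61 + 13/122 → 21/122
merge 21/122 + 27/122 → 24/61
merge 35/122 + 39/122 → 37/61
merge 24/61 + 37/61 → 1
L = 21/122 + 24/61 + 37/61 + 1 = 265/122 ≈ 2.172 bits/symbol.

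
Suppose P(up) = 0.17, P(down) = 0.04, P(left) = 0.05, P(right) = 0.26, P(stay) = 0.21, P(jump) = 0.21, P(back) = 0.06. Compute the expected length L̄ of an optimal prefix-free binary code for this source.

Repeatedly combine the two least-probable nodes; the expected code length is the sum of the merged weights.
merge 1/25 + 1/20 → 9/100
merge 3/50 + 9/100 → 3/20
merge 3/20 + 17/100 → 8/25
merge 21/100 + 21/100 → 21/50
merge 13/50 + 8/25 → 29/50
merge 21/50 + 29/50 → 1
L = 9/100 + 3/20 + 8/25 + 21/50 + 29/50 + 1 = 64/25 = 2.56 bits/symbol.

2.56 bits/symbol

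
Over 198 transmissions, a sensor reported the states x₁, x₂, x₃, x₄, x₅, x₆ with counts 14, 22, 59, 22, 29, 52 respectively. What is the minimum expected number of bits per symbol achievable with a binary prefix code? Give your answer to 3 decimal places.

Probabilities are the counts divided by 198.
Repeatedly combine the two least-probable nodes; the expected code length is the sum of the merged weights.
merge 7/99 + 1/9 → 2/11
merge 1/9 + 29/198 → 17/66
merge 2/11 + 17/66 → 29/66
merge 26/99 + 59/198 → 37/66
merge 29/66 + 37/66 → 1
L = 2/11 + 17/66 + 29/66 + 37/66 + 1 = 161/66 ≈ 2.439 bits/symbol.

2.439 bits/symbol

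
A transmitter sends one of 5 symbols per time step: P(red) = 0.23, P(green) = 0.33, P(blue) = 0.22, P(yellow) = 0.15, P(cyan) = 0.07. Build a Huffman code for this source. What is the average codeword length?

2.22 bits/symbol

Repeatedly combine the two least-probable nodes; the expected code length is the sum of the merged weights.
merge 7/100 + 3/20 → 11/50
merge 11/50 + 11/50 → 11/25
merge 23/100 + 33/100 → 14/25
merge 11/25 + 14/25 → 1
L = 11/50 + 11/25 + 14/25 + 1 = 111/50 = 2.22 bits/symbol.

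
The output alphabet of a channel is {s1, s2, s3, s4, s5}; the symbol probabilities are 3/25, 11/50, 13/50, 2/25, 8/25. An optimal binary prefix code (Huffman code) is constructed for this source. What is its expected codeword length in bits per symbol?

Repeatedly combine the two least-probable nodes; the expected code length is the sum of the merged weights.
merge 2/25 + 3/25 → 1/5
merge 1/5 + 11/50 → 21/50
merge 13/50 + 8/25 → 29/50
merge 21/50 + 29/50 → 1
L = 1/5 + 21/50 + 29/50 + 1 = 11/5 = 2.2 bits/symbol.

2.2 bits/symbol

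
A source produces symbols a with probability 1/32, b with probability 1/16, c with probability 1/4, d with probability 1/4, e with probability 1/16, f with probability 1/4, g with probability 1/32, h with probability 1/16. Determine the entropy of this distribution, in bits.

2.5625 bits

Each probability is a power of 1/2, so log₂(1/p) is an integer.
H = Σ p·log₂(1/p) = 1/32·5 + 1/16·4 + 1/4·2 + 1/4·2 + 1/16·4 + 1/4·2 + 1/32·5 + 1/16·4 = 2.5625 bits.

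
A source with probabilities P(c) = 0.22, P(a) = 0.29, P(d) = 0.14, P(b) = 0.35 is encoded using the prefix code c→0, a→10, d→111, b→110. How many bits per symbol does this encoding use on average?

2.27 bits/symbol

L̄ = Σ pᵢ·ℓᵢ = 0.22·1 + 0.29·2 + 0.14·3 + 0.35·3 = 2.27 bits/symbol.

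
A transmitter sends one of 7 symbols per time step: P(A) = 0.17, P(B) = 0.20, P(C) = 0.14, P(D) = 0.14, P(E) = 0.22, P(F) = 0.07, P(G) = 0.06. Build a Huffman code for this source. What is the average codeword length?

Repeatedly combine the two least-probable nodes; the expected code length is the sum of the merged weights.
merge 3/50 + 7/100 → 13/100
merge 13/100 + 7/50 → 27/100
merge 7/50 + 17/100 → 31/100
merge 1/5 + 11/50 → 21/50
merge 27/100 + 31/100 → 29/50
merge 21/50 + 29/50 → 1
L = 13/100 + 27/100 + 31/100 + 21/50 + 29/50 + 1 = 271/100 = 2.71 bits/symbol.

2.71 bits/symbol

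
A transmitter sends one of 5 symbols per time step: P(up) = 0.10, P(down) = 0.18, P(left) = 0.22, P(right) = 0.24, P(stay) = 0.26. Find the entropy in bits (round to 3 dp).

H = −Σ pᵢ log₂ pᵢ.
−0.10·log₂(0.10) = 0.3322
−0.18·log₂(0.18) = 0.4453
−0.22·log₂(0.22) = 0.4806
−0.24·log₂(0.24) = 0.4941
−0.26·log₂(0.26) = 0.5053
Sum ≈ 2.2575 → 2.257 bits.

2.257 bits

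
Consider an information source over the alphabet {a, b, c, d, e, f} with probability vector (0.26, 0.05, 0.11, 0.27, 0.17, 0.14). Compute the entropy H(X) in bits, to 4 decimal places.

2.4134 bits

H = −Σ pᵢ log₂ pᵢ.
−0.26·log₂(0.26) = 0.5053
−0.05·log₂(0.05) = 0.2161
−0.11·log₂(0.11) = 0.3503
−0.27·log₂(0.27) = 0.5100
−0.17·log₂(0.17) = 0.4346
−0.14·log₂(0.14) = 0.3971
Sum ≈ 2.4134 → 2.4134 bits.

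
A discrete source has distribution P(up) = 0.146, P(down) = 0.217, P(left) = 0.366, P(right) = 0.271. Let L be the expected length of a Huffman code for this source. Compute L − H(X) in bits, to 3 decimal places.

0.072 bits

Entropy H = −Σ p log₂ p ≈ 1.9248 bits.
Huffman merges: 73/500+217/1000→363/1000; 271/1000+363/1000→317/500; 183/500+317/500→1. L = 1997/1000 ≈ 1.9970.
L − H = 1.9970 − 1.9248 = 0.072 bits.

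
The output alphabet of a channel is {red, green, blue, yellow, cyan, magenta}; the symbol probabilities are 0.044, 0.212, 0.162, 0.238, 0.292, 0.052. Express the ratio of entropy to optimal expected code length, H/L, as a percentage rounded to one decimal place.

99.0%

Entropy H = −Σ p log₂ p ≈ 2.3314 bits.
Huffman merges: 11/250+13/250→12/125; 12/125+81/500→129/500; 53/250+119/500→9/20; 129/500+73/250→11/20; 9/20+11/20→1. L = 1177/500 ≈ 2.3540.
Efficiency = H/L = 2.3314/2.3540 = 99.0%.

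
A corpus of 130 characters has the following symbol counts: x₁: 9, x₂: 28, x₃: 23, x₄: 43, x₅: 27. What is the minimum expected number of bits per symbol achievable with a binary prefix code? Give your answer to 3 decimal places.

Probabilities are the counts divided by 130.
Repeatedly combine the two least-probable nodes; the expected code length is the sum of the merged weights.
merge 9/130 + 23/130 → 16/65
merge 27/130 + 14/65 → 11/26
merge 16/65 + 43/130 → 15/26
merge 11/26 + 15/26 → 1
L = 16/65 + 11/26 + 15/26 + 1 = 146/65 ≈ 2.246 bits/symbol.

2.246 bits/symbol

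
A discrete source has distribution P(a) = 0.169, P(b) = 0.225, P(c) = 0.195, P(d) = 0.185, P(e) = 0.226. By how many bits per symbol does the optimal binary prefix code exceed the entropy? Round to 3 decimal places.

0.041 bits

Entropy H = −Σ p log₂ p ≈ 2.3128 bits.
Huffman merges: 169/1000+37/200→177/500; 39/200+9/40→21/50; 113/500+177/500→29/50; 21/50+29/50→1. L = 1177/500 ≈ 2.3540.
L − H = 2.3540 − 2.3128 = 0.041 bits.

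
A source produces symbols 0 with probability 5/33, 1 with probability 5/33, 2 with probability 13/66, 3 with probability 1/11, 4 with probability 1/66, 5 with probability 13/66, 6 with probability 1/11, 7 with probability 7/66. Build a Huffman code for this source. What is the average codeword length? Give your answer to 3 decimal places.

Repeatedly combine the two least-probable nodes; the expected code length is the sum of the merged weights.
merge 1/66 + 1/11 → 7/66
merge 1/11 + 7/66 → 13/66
merge 7/66 + 5/33 → 17/66
merge 5/33 + 13/66 → 23/66
merge 13/66 + 13/66 → 13/33
merge 17/66 + 23/66 → 20/33
merge 13/33 + 20/33 → 1
L = 7/66 + 13/66 + 17/66 + 23/66 + 13/33 + 20/33 + 1 = 32/11 ≈ 2.909 bits/symbol.

2.909 bits/symbol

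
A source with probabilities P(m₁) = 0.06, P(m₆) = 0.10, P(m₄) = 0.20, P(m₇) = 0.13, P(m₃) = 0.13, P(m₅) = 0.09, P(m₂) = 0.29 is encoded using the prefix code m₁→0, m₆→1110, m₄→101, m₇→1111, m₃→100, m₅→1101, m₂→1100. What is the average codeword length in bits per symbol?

L̄ = Σ pᵢ·ℓᵢ = 0.06·1 + 0.10·4 + 0.20·3 + 0.13·4 + 0.13·3 + 0.09·4 + 0.29·4 = 3.49 bits/symbol.

3.49 bits/symbol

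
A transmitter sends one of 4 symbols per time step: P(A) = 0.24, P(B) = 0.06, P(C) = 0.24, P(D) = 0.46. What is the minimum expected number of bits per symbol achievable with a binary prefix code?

Repeatedly combine the two least-probable nodes; the expected code length is the sum of the merged weights.
merge 3/50 + 6/25 → 3/10
merge 6/25 + 3/10 → 27/50
merge 23/50 + 27/50 → 1
L = 3/10 + 27/50 + 1 = 46/25 = 1.84 bits/symbol.

1.84 bits/symbol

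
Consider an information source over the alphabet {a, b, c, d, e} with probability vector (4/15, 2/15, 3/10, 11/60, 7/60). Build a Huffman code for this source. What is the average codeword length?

Repeatedly combine the two least-probable nodes; the expected code length is the sum of the merged weights.
merge 7/60 + 2/15 → 1/4
merge 11/60 + 1/4 → 13/30
merge 4/15 + 3/10 → 17/30
merge 13/30 + 17/30 → 1
L = 1/4 + 13/30 + 17/30 + 1 = 9/4 = 2.25 bits/symbol.

2.25 bits/symbol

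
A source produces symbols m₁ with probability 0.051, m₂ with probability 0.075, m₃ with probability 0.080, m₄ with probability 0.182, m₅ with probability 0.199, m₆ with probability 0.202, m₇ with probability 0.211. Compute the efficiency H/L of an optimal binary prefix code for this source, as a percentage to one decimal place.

Entropy H = −Σ p log₂ p ≈ 2.6414 bits.
Huffman merges: 51/1000+3/40→63/500; 2/25+63/500→103/500; 91/500+199/1000→381/1000; 101/500+103/500→51/125; 211/1000+381/1000→74/125; 51/125+74/125→1. L = 2713/1000 ≈ 2.7130.
Efficiency = H/L = 2.6414/2.7130 = 97.4%.

97.4%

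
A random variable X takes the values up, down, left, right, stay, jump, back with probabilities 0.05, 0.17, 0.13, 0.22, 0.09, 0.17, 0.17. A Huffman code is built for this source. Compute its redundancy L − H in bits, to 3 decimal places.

Entropy H = −Σ p log₂ p ≈ 2.6957 bits.
Huffman merges: 1/20+9/100→7/50; 13/100+7/50→27/100; 17/100+17/100→17/50; 17/100+11/50→39/100; 27/100+17/50→61/100; 39/100+61/100→1. L = 11/4 ≈ 2.7500.
L − H = 2.7500 − 2.6957 = 0.054 bits.

0.054 bits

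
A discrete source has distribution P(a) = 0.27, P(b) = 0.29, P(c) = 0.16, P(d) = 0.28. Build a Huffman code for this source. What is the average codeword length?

Repeatedly combine the two least-probable nodes; the expected code length is the sum of the merged weights.
merge 4/25 + 27/100 → 43/100
merge 7/25 + 29/100 → 57/100
merge 43/100 + 57/100 → 1
L = 43/100 + 57/100 + 1 = 2 bits/symbol.

2 bits/symbol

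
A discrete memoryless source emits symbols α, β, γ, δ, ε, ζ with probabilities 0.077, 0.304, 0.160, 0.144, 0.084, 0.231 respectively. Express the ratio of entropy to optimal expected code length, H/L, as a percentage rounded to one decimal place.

Entropy H = −Σ p log₂ p ≈ 2.4212 bits.
Huffman merges: 77/1000+21/250→161/1000; 18/125+4/25→38/125; 161/1000+231/1000→49/125; 38/125+38/125→76/125; 49/125+76/125→1. L = 493/200 ≈ 2.4650.
Efficiency = H/L = 2.4212/2.4650 = 98.2%.

98.2%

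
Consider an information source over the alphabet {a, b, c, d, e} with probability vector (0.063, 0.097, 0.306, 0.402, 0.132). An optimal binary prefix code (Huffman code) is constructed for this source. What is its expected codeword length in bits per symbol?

Repeatedly combine the two least-probable nodes; the expected code length is the sum of the merged weights.
merge 63/1000 + 97/1000 → 4/25
merge 33/250 + 4/25 → 73/250
merge 73/250 + 153/500 → 299/500
merge 201/500 + 299/500 → 1
L = 4/25 + 73/250 + 299/500 + 1 = 41/20 = 2.05 bits/symbol.

2.05 bits/symbol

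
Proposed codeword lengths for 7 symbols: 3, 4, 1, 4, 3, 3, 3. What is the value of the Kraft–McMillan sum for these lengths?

1.125

With common denominator 2^4 = 16: Σ 2^(−ℓᵢ) = 2/16 + 1/16 + 8/16 + 1/16 + 2/16 + 2/16 + 2/16 = 18/16 = 1.125.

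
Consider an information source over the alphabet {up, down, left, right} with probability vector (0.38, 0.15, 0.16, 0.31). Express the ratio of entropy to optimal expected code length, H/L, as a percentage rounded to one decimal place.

97.8%

Entropy H = −Σ p log₂ p ≈ 1.8878 bits.
Huffman merges: 3/20+4/25→31/100; 31/100+31/100→31/50; 19/50+31/50→1. L = 193/100 ≈ 1.9300.
Efficiency = H/L = 1.8878/1.9300 = 97.8%.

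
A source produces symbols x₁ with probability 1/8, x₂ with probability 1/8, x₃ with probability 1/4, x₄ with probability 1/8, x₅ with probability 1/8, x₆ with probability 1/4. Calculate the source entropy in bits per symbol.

Each probability is a power of 1/2, so log₂(1/p) is an integer.
H = Σ p·log₂(1/p) = 1/8·3 + 1/8·3 + 1/4·2 + 1/8·3 + 1/8·3 + 1/4·2 = 2.5 bits.

2.5 bits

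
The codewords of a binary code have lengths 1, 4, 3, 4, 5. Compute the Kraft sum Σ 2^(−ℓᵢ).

0.78125

With common denominator 2^5 = 32: Σ 2^(−ℓᵢ) = 16/32 + 2/32 + 4/32 + 2/32 + 1/32 = 25/32 = 0.78125.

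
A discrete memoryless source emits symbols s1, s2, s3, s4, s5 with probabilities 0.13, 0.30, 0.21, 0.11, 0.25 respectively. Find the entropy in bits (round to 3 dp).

2.227 bits

H = −Σ pᵢ log₂ pᵢ.
−0.13·log₂(0.13) = 0.3826
−0.30·log₂(0.30) = 0.5211
−0.21·log₂(0.21) = 0.4728
−0.11·log₂(0.11) = 0.3503
−0.25·log₂(0.25) = 0.5000
Sum ≈ 2.2268 → 2.227 bits.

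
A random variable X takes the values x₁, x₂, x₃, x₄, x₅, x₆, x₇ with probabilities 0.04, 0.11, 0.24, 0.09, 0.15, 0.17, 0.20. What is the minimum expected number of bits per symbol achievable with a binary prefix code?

Repeatedly combine the two least-probable nodes; the expected code length is the sum of the merged weights.
merge 1/25 + 9/100 → 13/100
merge 11/100 + 13/100 → 6/25
merge 3/20 + 17/100 → 8/25
merge 1/5 + 6/25 → 11/25
merge 6/25 + 8/25 → 14/25
merge 11/25 + 14/25 → 1
L = 13/100 + 6/25 + 8/25 + 11/25 + 14/25 + 1 = 269/100 = 2.69 bits/symbol.

2.69 bits/symbol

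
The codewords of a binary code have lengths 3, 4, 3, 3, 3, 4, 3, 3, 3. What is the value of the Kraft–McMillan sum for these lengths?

1

With common denominator 2^4 = 16: Σ 2^(−ℓᵢ) = 2/16 + 1/16 + 2/16 + 2/16 + 2/16 + 1/16 + 2/16 + 2/16 + 2/16 = 16/16 = 1.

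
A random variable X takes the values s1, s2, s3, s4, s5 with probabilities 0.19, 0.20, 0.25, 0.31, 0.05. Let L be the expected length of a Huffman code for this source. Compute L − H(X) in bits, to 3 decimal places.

0.080 bits

Entropy H = −Σ p log₂ p ≈ 2.1595 bits.
Huffman merges: 1/20+19/100→6/25; 1/5+6/25→11/25; 1/4+31/100→14/25; 11/25+14/25→1. L = 56/25 ≈ 2.2400.
L − H = 2.2400 − 2.1595 = 0.080 bits.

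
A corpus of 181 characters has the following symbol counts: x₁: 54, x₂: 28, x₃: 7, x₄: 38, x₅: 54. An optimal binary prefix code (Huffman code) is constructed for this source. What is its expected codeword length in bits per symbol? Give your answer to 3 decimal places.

Probabilities are the counts divided by 181.
Repeatedly combine the two least-probable nodes; the expected code length is the sum of the merged weights.
merge 7/181 + 28/181 → 35/181
merge 35/181 + 38/181 → 73/181
merge 54/181 + 54/181 → 108/181
merge 73/181 + 108/181 → 1
L = 35/181 + 73/181 + 108/181 + 1 = 397/181 ≈ 2.193 bits/symbol.

2.193 bits/symbol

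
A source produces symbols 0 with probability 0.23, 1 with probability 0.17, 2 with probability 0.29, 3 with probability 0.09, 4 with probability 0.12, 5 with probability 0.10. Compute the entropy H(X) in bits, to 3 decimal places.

2.452 bits

H = −Σ pᵢ log₂ pᵢ.
−0.23·log₂(0.23) = 0.4877
−0.17·log₂(0.17) = 0.4346
−0.29·log₂(0.29) = 0.5179
−0.09·log₂(0.09) = 0.3127
−0.12·log₂(0.12) = 0.3671
−0.10·log₂(0.10) = 0.3322
Sum ≈ 2.4521 → 2.452 bits.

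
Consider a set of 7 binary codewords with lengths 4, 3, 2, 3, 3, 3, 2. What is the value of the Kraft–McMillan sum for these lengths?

1.0625

With common denominator 2^4 = 16: Σ 2^(−ℓᵢ) = 1/16 + 2/16 + 4/16 + 2/16 + 2/16 + 2/16 + 4/16 = 17/16 = 1.0625.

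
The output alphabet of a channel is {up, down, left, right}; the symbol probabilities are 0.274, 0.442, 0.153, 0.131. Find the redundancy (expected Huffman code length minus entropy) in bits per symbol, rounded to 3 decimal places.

0.011 bits

Entropy H = −Σ p log₂ p ≈ 1.8309 bits.
Huffman merges: 131/1000+153/1000→71/250; 137/500+71/250→279/500; 221/500+279/500→1. L = 921/500 ≈ 1.8420.
L − H = 1.8420 − 1.8309 = 0.011 bits.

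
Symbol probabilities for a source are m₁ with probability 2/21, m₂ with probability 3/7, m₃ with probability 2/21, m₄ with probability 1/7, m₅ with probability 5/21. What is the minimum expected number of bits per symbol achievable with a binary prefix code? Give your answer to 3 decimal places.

2.095 bits/symbol

Repeatedly combine the two least-probable nodes; the expected code length is the sum of the merged weights.
merge 2/21 + 2/21 → 4/21
merge 1/7 + 4/21 → 1/3
merge 5/21 + 1/3 → 4/7
merge 3/7 + 4/7 → 1
L = 4/21 + 1/3 + 4/7 + 1 = 44/21 ≈ 2.095 bits/symbol.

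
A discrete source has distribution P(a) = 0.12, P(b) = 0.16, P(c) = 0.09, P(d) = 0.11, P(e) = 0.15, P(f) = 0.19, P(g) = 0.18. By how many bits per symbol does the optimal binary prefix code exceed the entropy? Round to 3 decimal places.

Entropy H = −Σ p log₂ p ≈ 2.7641 bits.
Huffman merges: 9/100+11/100→1/5; 3/25+3/20→27/100; 4/25+9/50→17/50; 19/100+1/5→39/100; 27/100+17/50→61/100; 39/100+61/100→1. L = 281/100 ≈ 2.8100.
L − H = 2.8100 − 2.7641 = 0.046 bits.

0.046 bits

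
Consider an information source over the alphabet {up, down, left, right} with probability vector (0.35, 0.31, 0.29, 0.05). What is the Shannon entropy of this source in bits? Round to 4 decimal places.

1.7879 bits

H = −Σ pᵢ log₂ pᵢ.
−0.35·log₂(0.35) = 0.5301
−0.31·log₂(0.31) = 0.5238
−0.29·log₂(0.29) = 0.5179
−0.05·log₂(0.05) = 0.2161
Sum ≈ 1.7879 → 1.7879 bits.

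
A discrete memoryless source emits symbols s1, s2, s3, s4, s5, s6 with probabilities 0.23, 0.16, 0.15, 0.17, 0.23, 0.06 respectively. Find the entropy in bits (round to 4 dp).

2.4870 bits

H = −Σ pᵢ log₂ pᵢ.
−0.23·log₂(0.23) = 0.4877
−0.16·log₂(0.16) = 0.4230
−0.15·log₂(0.15) = 0.4105
−0.17·log₂(0.17) = 0.4346
−0.23·log₂(0.23) = 0.4877
−0.06·log₂(0.06) = 0.2435
Sum ≈ 2.4870 → 2.4870 bits.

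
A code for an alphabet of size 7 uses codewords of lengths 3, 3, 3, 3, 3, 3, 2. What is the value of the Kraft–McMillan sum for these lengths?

With common denominator 2^3 = 8: Σ 2^(−ℓᵢ) = 1/8 + 1/8 + 1/8 + 1/8 + 1/8 + 1/8 + 2/8 = 8/8 = 1.

1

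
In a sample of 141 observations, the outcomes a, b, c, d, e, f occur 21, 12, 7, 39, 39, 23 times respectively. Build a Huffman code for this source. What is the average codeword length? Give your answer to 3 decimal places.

2.418 bits/symbol

Probabilities are the counts divided by 141.
Repeatedly combine the two least-probable nodes; the expected code length is the sum of the merged weights.
merge 7/141 + 4/47 → 19/141
merge 19/141 + 7/47 → 40/141
merge 23/141 + 13/47 → 62/141
merge 13/47 + 40/141 → 79/141
merge 62/141 + 79/141 → 1
L = 19/141 + 40/141 + 62/141 + 79/141 + 1 = 341/141 ≈ 2.418 bits/symbol.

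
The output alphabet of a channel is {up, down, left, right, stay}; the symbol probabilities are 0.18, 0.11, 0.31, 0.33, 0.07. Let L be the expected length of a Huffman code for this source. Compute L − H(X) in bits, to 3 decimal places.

Entropy H = −Σ p log₂ p ≈ 2.1158 bits.
Huffman merges: 7/100+11/100→9/50; 9/50+9/50→9/25; 31/100+33/100→16/25; 9/25+16/25→1. L = 109/50 ≈ 2.1800.
L − H = 2.1800 − 2.1158 = 0.064 bits.

0.064 bits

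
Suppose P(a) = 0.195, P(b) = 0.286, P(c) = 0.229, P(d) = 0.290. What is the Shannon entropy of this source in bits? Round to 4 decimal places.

1.9813 bits

H = −Σ pᵢ log₂ pᵢ.
−0.195·log₂(0.195) = 0.4599
−0.286·log₂(0.286) = 0.5165
−0.229·log₂(0.229) = 0.4870
−0.290·log₂(0.290) = 0.5179
Sum ≈ 1.9813 → 1.9813 bits.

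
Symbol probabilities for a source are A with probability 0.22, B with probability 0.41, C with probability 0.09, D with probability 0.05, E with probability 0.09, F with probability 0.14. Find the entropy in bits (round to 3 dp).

H = −Σ pᵢ log₂ pᵢ.
−0.22·log₂(0.22) = 0.4806
−0.41·log₂(0.41) = 0.5274
−0.09·log₂(0.09) = 0.3127
−0.05·log₂(0.05) = 0.2161
−0.09·log₂(0.09) = 0.3127
−0.14·log₂(0.14) = 0.3971
Sum ≈ 2.2465 → 2.246 bits.

2.246 bits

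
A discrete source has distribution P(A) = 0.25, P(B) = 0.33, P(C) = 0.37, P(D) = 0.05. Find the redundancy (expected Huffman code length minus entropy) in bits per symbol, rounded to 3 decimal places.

0.155 bits

Entropy H = −Σ p log₂ p ≈ 1.7746 bits.
Huffman merges: 1/20+1/4→3/10; 3/10+33/100→63/100; 37/100+63/100→1. L = 193/100 ≈ 1.9300.
L − H = 1.9300 − 1.7746 = 0.155 bits.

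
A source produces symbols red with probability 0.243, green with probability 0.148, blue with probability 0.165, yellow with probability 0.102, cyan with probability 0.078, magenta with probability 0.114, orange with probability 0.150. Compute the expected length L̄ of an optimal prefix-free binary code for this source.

2.757 bits/symbol

Repeatedly combine the two least-probable nodes; the expected code length is the sum of the merged weights.
merge 39/500 + 51/500 → 9/50
merge 57/500 + 37/250 → 131/500
merge 3/20 + 33/200 → 63/200
merge 9/50 + 243/1000 → 423/1000
merge 131/500 + 63/200 → 577/1000
merge 423/1000 + 577/1000 → 1
L = 9/50 + 131/500 + 63/200 + 423/1000 + 577/1000 + 1 = 2757/1000 = 2.757 bits/symbol.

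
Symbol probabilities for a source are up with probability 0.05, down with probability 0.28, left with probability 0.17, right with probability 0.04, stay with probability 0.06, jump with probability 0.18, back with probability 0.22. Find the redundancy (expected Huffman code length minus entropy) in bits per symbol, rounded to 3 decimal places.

0.040 bits

Entropy H = −Σ p log₂ p ≈ 2.5201 bits.
Huffman merges: 1/25+1/20→9/100; 3/50+9/100→3/20; 3/20+17/100→8/25; 9/50+11/50→2/5; 7/25+8/25→3/5; 2/5+3/5→1. L = 64/25 ≈ 2.5600.
L − H = 2.5600 − 2.5201 = 0.040 bits.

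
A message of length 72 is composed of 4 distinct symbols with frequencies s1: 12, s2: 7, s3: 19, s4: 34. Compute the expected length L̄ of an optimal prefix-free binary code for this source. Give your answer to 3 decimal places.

1.792 bits/symbol

Probabilities are the counts divided by 72.
Repeatedly combine the two least-probable nodes; the expected code length is the sum of the merged weights.
merge 7/72 + 1/6 → 19/72
merge 19/72 + 19/72 → 19/36
merge 17/36 + 19/36 → 1
L = 19/72 + 19/36 + 1 = 43/24 ≈ 1.792 bits/symbol.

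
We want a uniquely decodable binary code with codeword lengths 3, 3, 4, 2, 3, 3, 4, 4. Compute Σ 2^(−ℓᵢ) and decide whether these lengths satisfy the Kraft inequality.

With common denominator 2^4 = 16: Σ 2^(−ℓᵢ) = 2/16 + 2/16 + 1/16 + 4/16 + 2/16 + 2/16 + 1/16 + 1/16 = 15/16 = 0.9375.
Kraft's inequality requires Σ ≤ 1; here Σ = 0.9375 ≤ 1, so such a prefix code exists.

0.9375; yes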